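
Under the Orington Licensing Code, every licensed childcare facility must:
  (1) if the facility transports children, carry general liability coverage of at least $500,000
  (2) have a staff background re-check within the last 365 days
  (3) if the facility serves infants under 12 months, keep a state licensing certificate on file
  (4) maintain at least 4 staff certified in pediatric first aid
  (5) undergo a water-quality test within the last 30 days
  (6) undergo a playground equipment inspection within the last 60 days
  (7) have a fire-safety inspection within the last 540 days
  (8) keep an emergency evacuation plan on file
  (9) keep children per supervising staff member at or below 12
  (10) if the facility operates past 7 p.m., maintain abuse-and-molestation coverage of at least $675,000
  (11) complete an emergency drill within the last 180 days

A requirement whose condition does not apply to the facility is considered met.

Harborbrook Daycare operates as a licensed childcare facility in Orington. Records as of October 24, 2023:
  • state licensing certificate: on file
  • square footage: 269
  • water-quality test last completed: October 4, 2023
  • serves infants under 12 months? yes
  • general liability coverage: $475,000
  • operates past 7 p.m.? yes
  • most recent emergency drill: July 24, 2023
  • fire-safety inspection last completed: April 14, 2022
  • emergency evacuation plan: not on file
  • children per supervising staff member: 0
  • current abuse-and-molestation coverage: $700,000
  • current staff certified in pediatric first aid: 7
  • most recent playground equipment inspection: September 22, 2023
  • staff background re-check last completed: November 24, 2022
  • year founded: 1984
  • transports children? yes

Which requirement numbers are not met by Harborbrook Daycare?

1, 7, 8

1. condition 'transports children' holds; general liability coverage $475,000 < $500,000 → not met
2. staff background re-check 334 days ago vs limit 365 → met
3. condition 'serves infants under 12 months' holds; state licensing certificate present → met
4. staff certified in pediatric first aid 7 ≥ 4 → met
5. water-quality test 20 days ago vs limit 30 → met
6. playground equipment inspection 32 days ago vs limit 60 → met
7. fire-safety inspection 558 days ago vs limit 540 → not met
8. emergency evacuation plan absent → not met
9. children per supervising staff member 0 ≤ 12 → met
10. condition 'operates past 7 p.m.' holds; abuse-and-molestation coverage $700,000 ≥ $675,000 → met
11. emergency drill 92 days ago vs limit 180 → met
Not met: 1, 7, 8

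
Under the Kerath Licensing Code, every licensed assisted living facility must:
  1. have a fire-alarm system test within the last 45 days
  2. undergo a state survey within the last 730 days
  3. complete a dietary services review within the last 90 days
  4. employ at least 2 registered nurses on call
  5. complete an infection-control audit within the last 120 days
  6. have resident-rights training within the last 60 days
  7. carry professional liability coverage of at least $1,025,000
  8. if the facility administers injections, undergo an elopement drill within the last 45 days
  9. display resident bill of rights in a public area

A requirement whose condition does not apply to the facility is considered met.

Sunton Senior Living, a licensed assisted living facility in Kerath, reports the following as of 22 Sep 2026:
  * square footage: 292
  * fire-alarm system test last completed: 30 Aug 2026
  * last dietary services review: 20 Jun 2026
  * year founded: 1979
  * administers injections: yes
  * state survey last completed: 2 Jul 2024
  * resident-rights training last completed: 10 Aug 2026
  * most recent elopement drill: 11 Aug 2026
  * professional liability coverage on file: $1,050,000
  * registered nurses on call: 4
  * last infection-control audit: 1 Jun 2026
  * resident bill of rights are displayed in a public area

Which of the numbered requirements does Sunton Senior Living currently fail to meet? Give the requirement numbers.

1. fire-alarm system test 23 days ago vs limit 45 → met
2. state survey 812 days ago vs limit 730 → not met
3. dietary services review 94 days ago vs limit 90 → not met
4. registered nurses on call 4 ≥ 2 → met
5. infection-control audit 113 days ago vs limit 120 → met
6. resident-rights training 43 days ago vs limit 60 → met
7. professional liability coverage $1,050,000 ≥ $1,025,000 → met
8. condition 'administers injections' holds; elopement drill 42 days ago vs limit 45 → met
9. resident bill of rights present → met
Not met: 2, 3

2, 3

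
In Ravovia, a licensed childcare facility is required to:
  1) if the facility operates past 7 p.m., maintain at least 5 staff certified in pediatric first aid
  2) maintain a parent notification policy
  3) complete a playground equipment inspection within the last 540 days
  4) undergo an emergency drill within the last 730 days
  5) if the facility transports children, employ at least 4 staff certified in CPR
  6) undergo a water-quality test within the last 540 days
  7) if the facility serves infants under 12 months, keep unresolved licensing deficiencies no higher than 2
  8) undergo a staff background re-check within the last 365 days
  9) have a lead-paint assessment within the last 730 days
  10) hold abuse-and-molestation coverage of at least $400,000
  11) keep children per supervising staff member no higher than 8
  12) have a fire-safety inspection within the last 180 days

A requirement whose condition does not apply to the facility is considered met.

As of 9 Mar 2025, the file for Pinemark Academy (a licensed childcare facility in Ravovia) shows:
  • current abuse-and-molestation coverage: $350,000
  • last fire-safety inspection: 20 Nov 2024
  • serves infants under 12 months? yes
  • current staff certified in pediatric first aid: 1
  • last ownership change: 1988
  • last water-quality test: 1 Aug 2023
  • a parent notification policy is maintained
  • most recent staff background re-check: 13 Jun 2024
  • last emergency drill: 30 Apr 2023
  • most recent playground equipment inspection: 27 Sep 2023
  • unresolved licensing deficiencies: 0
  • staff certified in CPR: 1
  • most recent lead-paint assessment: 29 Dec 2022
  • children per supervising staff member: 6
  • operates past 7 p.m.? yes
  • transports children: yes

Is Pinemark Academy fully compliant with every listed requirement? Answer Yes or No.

No

1. condition 'operates past 7 p.m.' holds; staff certified in pediatric first aid 1 < 5 → not met
2. parent notification policy present → met
3. playground equipment inspection 529 days ago vs limit 540 → met
4. emergency drill 679 days ago vs limit 730 → met
5. condition 'transports children' holds; staff certified in CPR 1 < 4 → not met
6. water-quality test 586 days ago vs limit 540 → not met
7. condition 'serves infants under 12 months' holds; unresolved licensing deficiencies 0 ≤ 2 → met
8. staff background re-check 269 days ago vs limit 365 → met
9. lead-paint assessment 801 days ago vs limit 730 → not met
10. abuse-and-molestation coverage $350,000 < $400,000 → not met
11. children per supervising staff member 6 ≤ 8 → met
12. fire-safety inspection 109 days ago vs limit 180 → met
Not met: 1, 5, 6, 9, 10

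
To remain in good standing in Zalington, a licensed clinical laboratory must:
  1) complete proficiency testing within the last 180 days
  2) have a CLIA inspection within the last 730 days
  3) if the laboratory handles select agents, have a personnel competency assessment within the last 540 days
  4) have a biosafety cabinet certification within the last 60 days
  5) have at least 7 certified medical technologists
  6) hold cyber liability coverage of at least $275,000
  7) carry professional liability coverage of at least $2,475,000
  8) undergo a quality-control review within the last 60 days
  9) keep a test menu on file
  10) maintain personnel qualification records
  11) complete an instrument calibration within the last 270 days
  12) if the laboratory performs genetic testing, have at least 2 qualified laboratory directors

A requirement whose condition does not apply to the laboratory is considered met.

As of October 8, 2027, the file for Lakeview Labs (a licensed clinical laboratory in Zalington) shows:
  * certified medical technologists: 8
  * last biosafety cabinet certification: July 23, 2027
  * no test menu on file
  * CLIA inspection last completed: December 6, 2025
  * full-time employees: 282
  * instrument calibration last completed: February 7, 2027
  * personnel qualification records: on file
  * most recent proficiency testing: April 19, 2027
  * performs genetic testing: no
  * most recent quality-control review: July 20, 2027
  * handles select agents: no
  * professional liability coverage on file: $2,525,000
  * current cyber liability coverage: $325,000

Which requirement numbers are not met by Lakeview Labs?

4, 8, 9

1. proficiency testing 172 days ago vs limit 180 → met
2. CLIA inspection 671 days ago vs limit 730 → met
3. condition 'handles select agents' does not hold → requirement n/a → met
4. biosafety cabinet certification 77 days ago vs limit 60 → not met
5. certified medical technologists 8 ≥ 7 → met
6. cyber liability coverage $325,000 ≥ $275,000 → met
7. professional liability coverage $2,525,000 ≥ $2,475,000 → met
8. quality-control review 80 days ago vs limit 60 → not met
9. test menu absent → not met
10. personnel qualification records present → met
11. instrument calibration 243 days ago vs limit 270 → met
12. condition 'performs genetic testing' does not hold → requirement n/a → met
Not met: 4, 8, 9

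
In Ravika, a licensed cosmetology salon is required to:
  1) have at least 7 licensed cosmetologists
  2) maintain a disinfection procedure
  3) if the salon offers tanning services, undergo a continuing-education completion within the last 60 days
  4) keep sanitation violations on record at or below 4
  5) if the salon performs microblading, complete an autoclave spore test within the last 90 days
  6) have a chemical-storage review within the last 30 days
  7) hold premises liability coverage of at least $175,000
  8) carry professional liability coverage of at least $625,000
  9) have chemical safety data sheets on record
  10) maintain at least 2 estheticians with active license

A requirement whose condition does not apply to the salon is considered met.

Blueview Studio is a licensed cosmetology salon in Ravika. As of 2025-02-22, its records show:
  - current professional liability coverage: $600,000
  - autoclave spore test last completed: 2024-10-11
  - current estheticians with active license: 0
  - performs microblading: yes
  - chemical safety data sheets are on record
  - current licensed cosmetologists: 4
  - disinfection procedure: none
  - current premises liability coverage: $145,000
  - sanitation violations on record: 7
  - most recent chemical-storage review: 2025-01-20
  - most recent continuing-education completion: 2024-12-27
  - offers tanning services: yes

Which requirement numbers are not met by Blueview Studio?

1. licensed cosmetologists 4 < 7 → not met
2. disinfection procedure absent → not met
3. condition 'offers tanning services' holds; continuing-education completion 57 days ago vs limit 60 → met
4. sanitation violations on record 7 > 4 → not met
5. condition 'performs microblading' holds; autoclave spore test 134 days ago vs limit 90 → not met
6. chemical-storage review 33 days ago vs limit 30 → not met
7. premises liability coverage $145,000 < $175,000 → not met
8. professional liability coverage $600,000 < $625,000 → not met
9. chemical safety data sheets present → met
10. estheticians with active license 0 < 2 → not met
Not met: 1, 2, 4, 5, 6, 7, 8, 10

1, 2, 4, 5, 6, 7, 8, 10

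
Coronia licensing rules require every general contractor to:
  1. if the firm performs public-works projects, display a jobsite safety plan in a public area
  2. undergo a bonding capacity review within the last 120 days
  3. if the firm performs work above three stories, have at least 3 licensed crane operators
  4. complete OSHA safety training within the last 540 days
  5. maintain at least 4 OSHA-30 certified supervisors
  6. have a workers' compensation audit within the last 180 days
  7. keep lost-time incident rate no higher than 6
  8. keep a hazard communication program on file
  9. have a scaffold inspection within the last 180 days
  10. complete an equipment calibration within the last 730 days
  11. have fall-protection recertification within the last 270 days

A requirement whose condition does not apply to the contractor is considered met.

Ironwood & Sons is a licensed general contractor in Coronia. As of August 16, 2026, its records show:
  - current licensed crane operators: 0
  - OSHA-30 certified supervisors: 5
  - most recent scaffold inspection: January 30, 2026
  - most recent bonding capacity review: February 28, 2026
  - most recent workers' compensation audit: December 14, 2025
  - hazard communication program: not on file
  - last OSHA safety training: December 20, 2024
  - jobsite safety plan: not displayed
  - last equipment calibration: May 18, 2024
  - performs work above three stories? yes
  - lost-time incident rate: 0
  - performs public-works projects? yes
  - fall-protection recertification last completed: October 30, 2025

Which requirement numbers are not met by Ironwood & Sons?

1, 2, 3, 4, 6, 8, 9, 10, 11

1. condition 'performs public-works projects' holds; jobsite safety plan absent → not met
2. bonding capacity review 169 days ago vs limit 120 → not met
3. condition 'performs work above three stories' holds; licensed crane operators 0 < 3 → not met
4. OSHA safety training 604 days ago vs limit 540 → not met
5. OSHA-30 certified supervisors 5 ≥ 4 → met
6. workers' compensation audit 245 days ago vs limit 180 → not met
7. lost-time incident rate 0 ≤ 6 → met
8. hazard communication program absent → not met
9. scaffold inspection 198 days ago vs limit 180 → not met
10. equipment calibration 820 days ago vs limit 730 → not met
11. fall-protection recertification 290 days ago vs limit 270 → not met
Not met: 1, 2, 3, 4, 6, 8, 9, 10, 11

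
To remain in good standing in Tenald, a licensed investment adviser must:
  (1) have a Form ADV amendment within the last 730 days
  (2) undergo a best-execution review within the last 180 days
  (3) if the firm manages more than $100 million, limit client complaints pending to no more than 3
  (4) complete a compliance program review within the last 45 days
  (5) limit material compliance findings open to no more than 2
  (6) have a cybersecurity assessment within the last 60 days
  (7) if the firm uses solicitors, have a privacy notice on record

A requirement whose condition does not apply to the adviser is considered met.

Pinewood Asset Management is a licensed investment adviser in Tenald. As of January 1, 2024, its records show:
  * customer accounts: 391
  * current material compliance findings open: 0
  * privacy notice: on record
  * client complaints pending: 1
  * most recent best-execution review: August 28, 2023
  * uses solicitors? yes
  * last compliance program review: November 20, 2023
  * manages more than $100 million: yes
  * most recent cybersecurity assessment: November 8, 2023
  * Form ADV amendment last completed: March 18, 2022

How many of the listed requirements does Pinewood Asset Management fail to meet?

0

1. Form ADV amendment 654 days ago vs limit 730 → met
2. best-execution review 126 days ago vs limit 180 → met
3. condition 'manages more than $100 million' holds; client complaints pending 1 ≤ 3 → met
4. compliance program review 42 days ago vs limit 45 → met
5. material compliance findings open 0 ≤ 2 → met
6. cybersecurity assessment 54 days ago vs limit 60 → met
7. condition 'uses solicitors' holds; privacy notice present → met
Not met: 0 of 7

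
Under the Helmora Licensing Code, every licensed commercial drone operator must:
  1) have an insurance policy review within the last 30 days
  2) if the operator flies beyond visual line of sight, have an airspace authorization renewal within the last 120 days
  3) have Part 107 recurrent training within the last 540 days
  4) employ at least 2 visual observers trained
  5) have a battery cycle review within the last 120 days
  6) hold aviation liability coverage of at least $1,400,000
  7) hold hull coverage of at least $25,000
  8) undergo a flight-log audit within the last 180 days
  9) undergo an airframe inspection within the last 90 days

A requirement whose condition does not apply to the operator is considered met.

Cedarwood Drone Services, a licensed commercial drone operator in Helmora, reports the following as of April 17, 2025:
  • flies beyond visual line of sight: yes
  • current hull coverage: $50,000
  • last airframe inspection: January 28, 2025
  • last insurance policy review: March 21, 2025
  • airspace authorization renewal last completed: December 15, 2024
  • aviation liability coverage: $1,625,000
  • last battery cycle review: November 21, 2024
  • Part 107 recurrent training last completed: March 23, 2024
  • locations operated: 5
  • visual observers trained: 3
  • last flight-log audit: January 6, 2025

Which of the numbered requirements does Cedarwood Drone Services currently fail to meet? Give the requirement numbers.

2, 5

1. insurance policy review 27 days ago vs limit 30 → met
2. condition 'flies beyond visual line of sight' holds; airspace authorization renewal 123 days ago vs limit 120 → not met
3. Part 107 recurrent training 390 days ago vs limit 540 → met
4. visual observers trained 3 ≥ 2 → met
5. battery cycle review 147 days ago vs limit 120 → not met
6. aviation liability coverage $1,625,000 ≥ $1,400,000 → met
7. hull coverage $50,000 ≥ $25,000 → met
8. flight-log audit 101 days ago vs limit 180 → met
9. airframe inspection 79 days ago vs limit 90 → met
Not met: 2, 5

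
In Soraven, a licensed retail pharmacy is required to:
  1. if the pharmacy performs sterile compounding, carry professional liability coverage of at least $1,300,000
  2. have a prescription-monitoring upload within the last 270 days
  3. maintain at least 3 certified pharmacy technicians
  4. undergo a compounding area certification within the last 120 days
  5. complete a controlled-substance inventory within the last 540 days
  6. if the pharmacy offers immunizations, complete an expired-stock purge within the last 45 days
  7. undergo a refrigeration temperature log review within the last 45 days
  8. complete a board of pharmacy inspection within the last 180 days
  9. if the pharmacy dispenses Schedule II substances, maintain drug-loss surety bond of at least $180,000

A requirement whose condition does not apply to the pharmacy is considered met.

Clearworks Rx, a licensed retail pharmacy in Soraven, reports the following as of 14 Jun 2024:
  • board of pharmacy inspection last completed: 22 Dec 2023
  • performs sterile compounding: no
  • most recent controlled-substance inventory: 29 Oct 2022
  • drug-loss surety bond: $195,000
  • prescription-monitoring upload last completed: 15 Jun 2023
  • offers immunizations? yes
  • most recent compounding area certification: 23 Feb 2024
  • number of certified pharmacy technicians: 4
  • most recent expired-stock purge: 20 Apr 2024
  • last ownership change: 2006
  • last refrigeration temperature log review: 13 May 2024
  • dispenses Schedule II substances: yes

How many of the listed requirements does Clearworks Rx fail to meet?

3

1. condition 'performs sterile compounding' does not hold → requirement n/a → met
2. prescription-monitoring upload 365 days ago vs limit 270 → not met
3. certified pharmacy technicians 4 ≥ 3 → met
4. compounding area certification 112 days ago vs limit 120 → met
5. controlled-substance inventory 594 days ago vs limit 540 → not met
6. condition 'offers immunizations' holds; expired-stock purge 55 days ago vs limit 45 → not met
7. refrigeration temperature log review 32 days ago vs limit 45 → met
8. board of pharmacy inspection 175 days ago vs limit 180 → met
9. condition 'dispenses Schedule II substances' holds; drug-loss surety bond $195,000 ≥ $180,000 → met
Not met: 3 of 9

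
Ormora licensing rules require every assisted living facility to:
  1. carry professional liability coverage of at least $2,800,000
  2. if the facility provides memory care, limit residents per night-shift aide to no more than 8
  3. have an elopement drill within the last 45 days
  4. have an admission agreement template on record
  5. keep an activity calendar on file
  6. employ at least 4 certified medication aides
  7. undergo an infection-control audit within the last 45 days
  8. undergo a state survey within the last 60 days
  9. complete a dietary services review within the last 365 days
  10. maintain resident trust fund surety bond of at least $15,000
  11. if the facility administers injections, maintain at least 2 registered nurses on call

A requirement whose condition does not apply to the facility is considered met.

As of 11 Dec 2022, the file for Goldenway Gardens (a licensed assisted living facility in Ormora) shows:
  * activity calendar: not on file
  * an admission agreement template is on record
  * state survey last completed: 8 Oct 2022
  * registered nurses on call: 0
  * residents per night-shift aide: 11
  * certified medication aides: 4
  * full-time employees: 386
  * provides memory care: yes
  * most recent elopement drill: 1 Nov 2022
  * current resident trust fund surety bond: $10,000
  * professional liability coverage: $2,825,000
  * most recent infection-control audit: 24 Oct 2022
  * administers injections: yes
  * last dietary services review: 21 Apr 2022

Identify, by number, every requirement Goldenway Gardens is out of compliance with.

1. professional liability coverage $2,825,000 ≥ $2,800,000 → met
2. condition 'provides memory care' holds; residents per night-shift aide 11 > 8 → not met
3. elopement drill 40 days ago vs limit 45 → met
4. admission agreement template present → met
5. activity calendar absent → not met
6. certified medication aides 4 ≥ 4 → met
7. infection-control audit 48 days ago vs limit 45 → not met
8. state survey 64 days ago vs limit 60 → not met
9. dietary services review 234 days ago vs limit 365 → met
10. resident trust fund surety bond $10,000 < $15,000 → not met
11. condition 'administers injections' holds; registered nurses on call 0 < 2 → not met
Not met: 2, 5, 7, 8, 10, 11

2, 5, 7, 8, 10, 11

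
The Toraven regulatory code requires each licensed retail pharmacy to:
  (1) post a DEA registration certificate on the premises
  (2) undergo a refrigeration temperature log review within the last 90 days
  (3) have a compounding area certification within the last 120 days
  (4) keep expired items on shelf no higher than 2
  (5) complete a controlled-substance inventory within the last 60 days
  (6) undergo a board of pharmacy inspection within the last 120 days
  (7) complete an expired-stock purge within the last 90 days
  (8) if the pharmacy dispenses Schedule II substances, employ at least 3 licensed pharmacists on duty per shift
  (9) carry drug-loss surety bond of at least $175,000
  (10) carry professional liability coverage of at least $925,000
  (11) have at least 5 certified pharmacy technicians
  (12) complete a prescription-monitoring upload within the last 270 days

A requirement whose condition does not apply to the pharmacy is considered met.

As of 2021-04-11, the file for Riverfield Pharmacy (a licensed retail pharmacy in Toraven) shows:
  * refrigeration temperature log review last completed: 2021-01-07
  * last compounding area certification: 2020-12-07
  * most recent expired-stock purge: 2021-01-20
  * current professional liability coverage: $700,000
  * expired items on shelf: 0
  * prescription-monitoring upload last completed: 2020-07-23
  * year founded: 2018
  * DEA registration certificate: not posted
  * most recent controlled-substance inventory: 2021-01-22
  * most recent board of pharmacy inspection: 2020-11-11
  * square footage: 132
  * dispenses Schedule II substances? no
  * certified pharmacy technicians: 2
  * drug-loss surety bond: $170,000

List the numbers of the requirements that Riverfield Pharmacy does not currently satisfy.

1, 2, 3, 5, 6, 9, 10, 11

1. DEA registration certificate absent → not met
2. refrigeration temperature log review 94 days ago vs limit 90 → not met
3. compounding area certification 125 days ago vs limit 120 → not met
4. expired items on shelf 0 ≤ 2 → met
5. controlled-substance inventory 79 days ago vs limit 60 → not met
6. board of pharmacy inspection 151 days ago vs limit 120 → not met
7. expired-stock purge 81 days ago vs limit 90 → met
8. condition 'dispenses Schedule II substances' does not hold → requirement n/a → met
9. drug-loss surety bond $170,000 < $175,000 → not met
10. professional liability coverage $700,000 < $925,000 → not met
11. certified pharmacy technicians 2 < 5 → not met
12. prescription-monitoring upload 262 days ago vs limit 270 → met
Not met: 1, 2, 3, 5, 6, 9, 10, 11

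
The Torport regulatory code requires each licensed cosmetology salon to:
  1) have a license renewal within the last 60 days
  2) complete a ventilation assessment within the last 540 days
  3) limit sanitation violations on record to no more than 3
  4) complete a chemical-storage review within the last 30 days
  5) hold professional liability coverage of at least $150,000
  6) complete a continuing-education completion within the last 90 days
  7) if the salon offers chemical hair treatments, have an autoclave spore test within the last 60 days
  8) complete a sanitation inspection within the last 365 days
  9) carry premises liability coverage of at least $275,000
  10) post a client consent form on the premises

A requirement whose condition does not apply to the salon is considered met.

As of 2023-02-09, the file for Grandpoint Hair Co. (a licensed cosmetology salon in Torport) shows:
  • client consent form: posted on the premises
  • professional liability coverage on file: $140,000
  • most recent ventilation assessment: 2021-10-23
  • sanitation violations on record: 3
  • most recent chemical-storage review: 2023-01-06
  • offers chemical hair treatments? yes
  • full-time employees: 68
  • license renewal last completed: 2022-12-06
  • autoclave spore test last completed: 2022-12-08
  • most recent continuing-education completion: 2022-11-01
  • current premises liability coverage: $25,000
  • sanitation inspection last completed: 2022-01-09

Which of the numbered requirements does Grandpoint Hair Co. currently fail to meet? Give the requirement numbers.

1, 4, 5, 6, 7, 8, 9

1. license renewal 65 days ago vs limit 60 → not met
2. ventilation assessment 474 days ago vs limit 540 → met
3. sanitation violations on record 3 ≤ 3 → met
4. chemical-storage review 34 days ago vs limit 30 → not met
5. professional liability coverage $140,000 < $150,000 → not met
6. continuing-education completion 100 days ago vs limit 90 → not met
7. condition 'offers chemical hair treatments' holds; autoclave spore test 63 days ago vs limit 60 → not met
8. sanitation inspection 396 days ago vs limit 365 → not met
9. premises liability coverage $25,000 < $275,000 → not met
10. client consent form present → met
Not met: 1, 4, 5, 6, 7, 8, 9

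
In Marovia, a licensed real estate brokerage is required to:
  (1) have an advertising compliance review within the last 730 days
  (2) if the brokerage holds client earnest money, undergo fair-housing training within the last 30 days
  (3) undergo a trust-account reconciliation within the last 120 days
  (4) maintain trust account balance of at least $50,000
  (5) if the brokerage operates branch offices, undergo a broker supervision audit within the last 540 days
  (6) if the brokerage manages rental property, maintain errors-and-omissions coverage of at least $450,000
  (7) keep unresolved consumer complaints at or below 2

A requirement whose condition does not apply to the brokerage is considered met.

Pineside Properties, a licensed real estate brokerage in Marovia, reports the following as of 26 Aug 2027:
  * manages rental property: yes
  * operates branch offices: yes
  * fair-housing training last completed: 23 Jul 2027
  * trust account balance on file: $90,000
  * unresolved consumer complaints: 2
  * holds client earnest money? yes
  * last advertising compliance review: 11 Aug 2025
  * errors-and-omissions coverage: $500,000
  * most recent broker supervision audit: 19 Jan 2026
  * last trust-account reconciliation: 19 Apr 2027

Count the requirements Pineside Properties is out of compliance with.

1. advertising compliance review 745 days ago vs limit 730 → not met
2. condition 'holds client earnest money' holds; fair-housing training 34 days ago vs limit 30 → not met
3. trust-account reconciliation 129 days ago vs limit 120 → not met
4. trust account balance $90,000 ≥ $50,000 → met
5. condition 'operates branch offices' holds; broker supervision audit 584 days ago vs limit 540 → not met
6. condition 'manages rental property' holds; errors-and-omissions coverage $500,000 ≥ $450,000 → met
7. unresolved consumer complaints 2 ≤ 2 → met
Not met: 4 of 7

4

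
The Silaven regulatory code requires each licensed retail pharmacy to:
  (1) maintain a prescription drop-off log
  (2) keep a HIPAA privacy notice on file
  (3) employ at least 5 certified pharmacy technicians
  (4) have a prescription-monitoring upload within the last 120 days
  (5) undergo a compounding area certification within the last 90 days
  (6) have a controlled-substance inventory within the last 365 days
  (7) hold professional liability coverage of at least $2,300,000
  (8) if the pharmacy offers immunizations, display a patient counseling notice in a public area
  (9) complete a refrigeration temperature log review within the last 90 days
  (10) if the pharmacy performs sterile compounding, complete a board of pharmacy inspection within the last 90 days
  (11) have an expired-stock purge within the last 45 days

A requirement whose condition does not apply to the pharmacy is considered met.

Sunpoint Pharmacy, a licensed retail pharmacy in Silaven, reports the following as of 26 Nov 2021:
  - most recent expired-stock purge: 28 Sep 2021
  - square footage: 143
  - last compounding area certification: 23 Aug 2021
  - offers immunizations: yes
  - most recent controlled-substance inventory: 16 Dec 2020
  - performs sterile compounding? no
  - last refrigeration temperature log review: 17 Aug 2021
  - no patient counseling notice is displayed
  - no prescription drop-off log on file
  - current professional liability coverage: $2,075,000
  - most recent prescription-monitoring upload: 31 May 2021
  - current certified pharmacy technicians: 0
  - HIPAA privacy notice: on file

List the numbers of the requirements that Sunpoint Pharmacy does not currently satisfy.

1, 3, 4, 5, 7, 8, 9, 11

1. prescription drop-off log absent → not met
2. HIPAA privacy notice present → met
3. certified pharmacy technicians 0 < 5 → not met
4. prescription-monitoring upload 179 days ago vs limit 120 → not met
5. compounding area certification 95 days ago vs limit 90 → not met
6. controlled-substance inventory 345 days ago vs limit 365 → met
7. professional liability coverage $2,075,000 < $2,300,000 → not met
8. condition 'offers immunizations' holds; patient counseling notice absent → not met
9. refrigeration temperature log review 101 days ago vs limit 90 → not met
10. condition 'performs sterile compounding' does not hold → requirement n/a → met
11. expired-stock purge 59 days ago vs limit 45 → not met
Not met: 1, 3, 4, 5, 7, 8, 9, 11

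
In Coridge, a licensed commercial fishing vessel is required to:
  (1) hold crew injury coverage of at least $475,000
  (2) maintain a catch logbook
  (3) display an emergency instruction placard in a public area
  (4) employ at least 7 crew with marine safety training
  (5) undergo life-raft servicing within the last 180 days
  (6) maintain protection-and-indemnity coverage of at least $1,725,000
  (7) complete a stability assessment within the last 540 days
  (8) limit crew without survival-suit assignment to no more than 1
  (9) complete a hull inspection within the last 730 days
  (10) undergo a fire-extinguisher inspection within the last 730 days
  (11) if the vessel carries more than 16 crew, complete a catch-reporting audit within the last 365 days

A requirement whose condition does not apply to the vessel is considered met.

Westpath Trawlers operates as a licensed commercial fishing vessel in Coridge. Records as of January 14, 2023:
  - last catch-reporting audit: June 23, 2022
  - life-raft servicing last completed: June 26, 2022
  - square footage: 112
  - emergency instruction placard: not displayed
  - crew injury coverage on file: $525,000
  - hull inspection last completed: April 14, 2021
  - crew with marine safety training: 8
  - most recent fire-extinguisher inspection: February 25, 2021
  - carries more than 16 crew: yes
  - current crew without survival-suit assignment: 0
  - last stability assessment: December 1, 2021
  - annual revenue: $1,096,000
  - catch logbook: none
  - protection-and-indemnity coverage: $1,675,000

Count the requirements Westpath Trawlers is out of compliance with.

4

1. crew injury coverage $525,000 ≥ $475,000 → met
2. catch logbook absent → not met
3. emergency instruction placard absent → not met
4. crew with marine safety training 8 ≥ 7 → met
5. life-raft servicing 202 days ago vs limit 180 → not met
6. protection-and-indemnity coverage $1,675,000 < $1,725,000 → not met
7. stability assessment 409 days ago vs limit 540 → met
8. crew without survival-suit assignment 0 ≤ 1 → met
9. hull inspection 640 days ago vs limit 730 → met
10. fire-extinguisher inspection 688 days ago vs limit 730 → met
11. condition 'carries more than 16 crew' holds; catch-reporting audit 205 days ago vs limit 365 → met
Not met: 4 of 11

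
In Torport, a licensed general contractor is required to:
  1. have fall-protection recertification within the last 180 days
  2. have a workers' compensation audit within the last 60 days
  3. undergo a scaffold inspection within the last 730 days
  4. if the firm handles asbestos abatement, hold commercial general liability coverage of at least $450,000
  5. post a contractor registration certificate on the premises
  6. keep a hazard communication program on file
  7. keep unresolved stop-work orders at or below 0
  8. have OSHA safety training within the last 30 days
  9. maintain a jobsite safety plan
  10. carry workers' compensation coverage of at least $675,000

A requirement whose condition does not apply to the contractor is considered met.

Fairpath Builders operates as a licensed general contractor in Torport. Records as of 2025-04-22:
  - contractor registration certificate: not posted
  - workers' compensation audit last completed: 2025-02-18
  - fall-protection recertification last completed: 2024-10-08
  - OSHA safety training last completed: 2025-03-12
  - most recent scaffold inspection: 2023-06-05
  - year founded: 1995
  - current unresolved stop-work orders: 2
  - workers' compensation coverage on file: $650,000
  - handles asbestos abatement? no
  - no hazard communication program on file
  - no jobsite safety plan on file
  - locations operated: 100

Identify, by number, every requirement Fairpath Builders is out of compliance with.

1. fall-protection recertification 196 days ago vs limit 180 → not met
2. workers' compensation audit 63 days ago vs limit 60 → not met
3. scaffold inspection 687 days ago vs limit 730 → met
4. condition 'handles asbestos abatement' does not hold → requirement n/a → met
5. contractor registration certificate absent → not met
6. hazard communication program absent → not met
7. unresolved stop-work orders 2 > 0 → not met
8. OSHA safety training 41 days ago vs limit 30 → not met
9. jobsite safety plan absent → not met
10. workers' compensation coverage $650,000 < $675,000 → not met
Not met: 1, 2, 5, 6, 7, 8, 9, 10

1, 2, 5, 6, 7, 8, 9, 10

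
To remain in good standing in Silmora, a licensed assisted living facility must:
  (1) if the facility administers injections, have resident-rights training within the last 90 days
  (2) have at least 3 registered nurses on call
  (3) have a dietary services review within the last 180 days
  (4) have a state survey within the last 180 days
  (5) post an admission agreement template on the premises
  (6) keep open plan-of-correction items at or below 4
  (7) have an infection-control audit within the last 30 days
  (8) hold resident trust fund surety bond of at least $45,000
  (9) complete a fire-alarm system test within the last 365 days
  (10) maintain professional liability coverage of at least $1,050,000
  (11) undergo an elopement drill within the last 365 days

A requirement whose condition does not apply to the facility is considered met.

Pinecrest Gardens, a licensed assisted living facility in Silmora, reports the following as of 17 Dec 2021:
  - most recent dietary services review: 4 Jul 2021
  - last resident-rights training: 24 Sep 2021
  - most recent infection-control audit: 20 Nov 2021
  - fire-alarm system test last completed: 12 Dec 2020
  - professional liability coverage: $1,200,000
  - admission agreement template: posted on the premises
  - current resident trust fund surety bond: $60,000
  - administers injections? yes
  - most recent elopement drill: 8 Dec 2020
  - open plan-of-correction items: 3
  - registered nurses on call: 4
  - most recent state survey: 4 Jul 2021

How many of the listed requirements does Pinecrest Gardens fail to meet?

2

1. condition 'administers injections' holds; resident-rights training 84 days ago vs limit 90 → met
2. registered nurses on call 4 ≥ 3 → met
3. dietary services review 166 days ago vs limit 180 → met
4. state survey 166 days ago vs limit 180 → met
5. admission agreement template present → met
6. open plan-of-correction items 3 ≤ 4 → met
7. infection-control audit 27 days ago vs limit 30 → met
8. resident trust fund surety bond $60,000 ≥ $45,000 → met
9. fire-alarm system test 370 days ago vs limit 365 → not met
10. professional liability coverage $1,200,000 ≥ $1,050,000 → met
11. elopement drill 374 days ago vs limit 365 → not met
Not met: 2 of 11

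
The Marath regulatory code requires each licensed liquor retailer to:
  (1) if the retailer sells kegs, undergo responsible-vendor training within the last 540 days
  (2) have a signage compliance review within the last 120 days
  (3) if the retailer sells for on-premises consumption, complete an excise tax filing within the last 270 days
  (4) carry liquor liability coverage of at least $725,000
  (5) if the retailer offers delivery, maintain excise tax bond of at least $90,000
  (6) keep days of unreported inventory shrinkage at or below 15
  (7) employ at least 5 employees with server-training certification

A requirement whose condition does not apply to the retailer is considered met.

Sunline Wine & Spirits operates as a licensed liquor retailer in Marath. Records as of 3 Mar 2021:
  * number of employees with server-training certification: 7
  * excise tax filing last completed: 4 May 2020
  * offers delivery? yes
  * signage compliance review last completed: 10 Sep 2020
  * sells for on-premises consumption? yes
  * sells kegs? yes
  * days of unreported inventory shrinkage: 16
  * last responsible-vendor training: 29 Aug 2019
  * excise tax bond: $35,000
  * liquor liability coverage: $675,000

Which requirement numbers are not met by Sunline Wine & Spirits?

1, 2, 3, 4, 5, 6

1. condition 'sells kegs' holds; responsible-vendor training 552 days ago vs limit 540 → not met
2. signage compliance review 174 days ago vs limit 120 → not met
3. condition 'sells for on-premises consumption' holds; excise tax filing 303 days ago vs limit 270 → not met
4. liquor liability coverage $675,000 < $725,000 → not met
5. condition 'offers delivery' holds; excise tax bond $35,000 < $90,000 → not met
6. days of unreported inventory shrinkage 16 > 15 → not met
7. employees with server-training certification 7 ≥ 5 → met
Not met: 1, 2, 3, 4, 5, 6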